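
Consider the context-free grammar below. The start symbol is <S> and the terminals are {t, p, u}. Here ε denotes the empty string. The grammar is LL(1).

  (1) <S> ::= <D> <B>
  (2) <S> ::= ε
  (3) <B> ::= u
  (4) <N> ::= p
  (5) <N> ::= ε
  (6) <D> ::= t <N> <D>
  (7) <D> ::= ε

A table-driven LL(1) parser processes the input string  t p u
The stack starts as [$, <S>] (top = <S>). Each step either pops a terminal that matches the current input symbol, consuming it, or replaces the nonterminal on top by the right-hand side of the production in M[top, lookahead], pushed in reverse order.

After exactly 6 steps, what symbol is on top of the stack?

     Stack            Input    Action
  1  $ <S>            t p u $  expand <S> ::= <D> <B>
  2  $ <B> <D>        t p u $  expand <D> ::= t <N> <D>
  3  $ <B> <D> <N> t  t p u $  match t
  4  $ <B> <D> <N>    p u $    expand <N> ::= p
  5  $ <B> <D> p      p u $    match p
  6  $ <B> <D>        u $      expand <D> ::= ε
Stack after step 6: $ <B> (top = <B>).

<B>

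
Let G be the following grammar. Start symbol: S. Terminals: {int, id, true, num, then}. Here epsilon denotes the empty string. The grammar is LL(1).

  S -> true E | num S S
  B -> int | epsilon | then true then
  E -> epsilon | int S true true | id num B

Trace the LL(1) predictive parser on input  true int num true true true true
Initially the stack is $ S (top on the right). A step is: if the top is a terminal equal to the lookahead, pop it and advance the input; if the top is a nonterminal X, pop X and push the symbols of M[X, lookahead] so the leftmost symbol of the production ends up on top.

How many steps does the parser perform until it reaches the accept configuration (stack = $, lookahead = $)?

14

step 1: stack=$ S  input=true int num true true true true $  — expand S -> true E
step 2: stack=$ E true  input=true int num true true true true $  — match true
step 3: stack=$ E  input=int num true true true true $  — expand E -> int S true true
step 4: stack=$ true true S int  input=int num true true true true $  — match int
step 5: stack=$ true true S  input=num true true true true $  — expand S -> num S S
step 6: stack=$ true true S S num  input=num true true true true $  — match num
step 7: stack=$ true true S S  input=true true true true $  — expand S -> true E
step 8: stack=$ true true S E true  input=true true true true $  — match true
step 9: stack=$ true true S E  input=true true true $  — expand E -> epsilon
step 10: stack=$ true true S  input=true true true $  — expand S -> true E
step 11: stack=$ true true E true  input=true true true $  — match true
step 12: stack=$ true true E  input=true true $  — expand E -> epsilon
step 13: stack=$ true true  input=true true $  — match true
step 14: stack=$ true  input=true $  — match true
Accept reached after 14 steps.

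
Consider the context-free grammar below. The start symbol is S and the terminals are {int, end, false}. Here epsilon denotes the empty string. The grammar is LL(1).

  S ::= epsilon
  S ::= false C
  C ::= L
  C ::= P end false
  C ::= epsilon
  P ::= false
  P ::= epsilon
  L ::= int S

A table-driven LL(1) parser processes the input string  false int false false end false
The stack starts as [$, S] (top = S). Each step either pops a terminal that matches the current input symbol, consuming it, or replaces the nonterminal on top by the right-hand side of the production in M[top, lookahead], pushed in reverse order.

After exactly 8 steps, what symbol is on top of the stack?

     Stack      Input                              Action
  1  $ S        false int false false end false $  expand S ::= false C
  2  $ C false  false int false false end false $  match false
  3  $ C        int false false end false $        expand C ::= L
  4  $ L        int false false end false $        expand L ::= int S
  5  $ S int    int false false end false $        match int
  6  $ S        false false end false $            expand S ::= false C
  7  $ C false  false false end false $            match false
  8  $ C        false end false $                  expand C ::= P end false
Stack after step 8: $ false end P (top = P).

P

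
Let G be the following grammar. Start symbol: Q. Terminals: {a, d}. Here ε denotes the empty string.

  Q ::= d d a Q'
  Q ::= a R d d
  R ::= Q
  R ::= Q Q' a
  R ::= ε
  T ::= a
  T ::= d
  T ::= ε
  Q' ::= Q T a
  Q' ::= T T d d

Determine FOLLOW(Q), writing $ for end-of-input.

{$, a, d}

FIRST(Q): from Q::=d d a Q' we get {d}; from Q::=a R d d we get {a}. So FIRST(Q) = {a, d}.
FIRST(T): from T::=a we get {a}; from T::=d we get {d}; from T::=ε we get {ε}. So FIRST(T) = {ε, a, d}.
FIRST(R): from R::=Q we get {a, d}; from R::=Q Q' a we get {a, d}; from R::=ε we get {ε}. So FIRST(R) = {ε, a, d}.
FIRST(Q'): from Q'::=Q T a we get {a, d}; from Q'::=T T d d we get {a, d}. So FIRST(Q') = {a, d}.
FOLLOW(Q) includes $ since Q is the start symbol.
FOLLOW(R): in Q::=a R d d, R is followed by d d with FIRST {d}. Thus FOLLOW(R) = {d}.
FOLLOW(Q): in R::=Q, the suffix after Q is empty, so FOLLOW(Q) ⊇ FOLLOW(R) = {d}; in R::=Q Q' a, Q is followed by Q' a with FIRST {a, d}; in Q'::=Q T a, Q is followed by T a with FIRST {a, d}. Thus FOLLOW(Q) = {$, a, d}.
FOLLOW(T): in Q'::=Q T a, T is followed by a with FIRST {a}; in Q'::=T T d d (occurrence 1), T is followed by T d d with FIRST {a, d}; in Q'::=T T d d (occurrence 2), T is followed by d d with FIRST {d}. Thus FOLLOW(T) = {a, d}.
FOLLOW(Q'): in Q::=d d a Q', the suffix after Q' is empty, so FOLLOW(Q') ⊇ FOLLOW(Q) = {$, a, d}; in R::=Q Q' a, Q' is followed by a with FIRST {a}. Thus FOLLOW(Q') = {$, a, d}.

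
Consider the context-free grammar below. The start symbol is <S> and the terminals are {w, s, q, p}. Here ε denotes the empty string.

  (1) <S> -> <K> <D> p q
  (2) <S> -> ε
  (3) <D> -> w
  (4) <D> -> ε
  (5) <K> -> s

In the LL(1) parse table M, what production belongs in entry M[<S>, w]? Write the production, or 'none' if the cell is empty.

FIRST(<D>) = {ε, w}
FIRST(<K>) = {s}
FIRST(<S>) = {ε, s}  (via <K> <D> p q)
FOLLOW(<S>) includes $ since <S> is the start symbol.
FOLLOW(<S>): <S> appears on no right-hand side. Thus FOLLOW(<S>) = {$}.
For <S> -> <K> <D> p q: FIRST(<K> <D> p q) = {s}, so it goes in M[<S>, t] for t ∈ {s}.
For <S> -> ε: FIRST(ε) = {ε}, so it goes in M[<S>, t] for t ∈ {}; since ε ∈ FIRST, also for every t ∈ FOLLOW(<S>) = {$}.
None of these place a production in M[<S>, w].

none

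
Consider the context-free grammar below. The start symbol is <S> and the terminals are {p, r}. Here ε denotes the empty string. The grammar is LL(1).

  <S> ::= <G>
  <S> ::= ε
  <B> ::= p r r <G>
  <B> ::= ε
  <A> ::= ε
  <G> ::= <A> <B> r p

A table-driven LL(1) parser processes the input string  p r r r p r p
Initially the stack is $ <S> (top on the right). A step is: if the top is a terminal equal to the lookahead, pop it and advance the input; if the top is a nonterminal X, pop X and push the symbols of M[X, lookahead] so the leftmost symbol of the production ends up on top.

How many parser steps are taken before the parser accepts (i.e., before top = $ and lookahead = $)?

      Stack              Input            Action
   1  $ <S>              p r r r p r p $  expand <S> ::= <G>
   2  $ <G>              p r r r p r p $  expand <G> ::= <A> <B> r p
   3  $ p r <B> <A>      p r r r p r p $  expand <A> ::= ε
   4  $ p r <B>          p r r r p r p $  expand <B> ::= p r r <G>
   5  $ p r <G> r r p    p r r r p r p $  match p
   6  $ p r <G> r r      r r r p r p $    match r
   7  $ p r <G> r        r r p r p $      match r
   8  $ p r <G>          r p r p $        expand <G> ::= <A> <B> r p
   9  $ p r p r <B> <A>  r p r p $        expand <A> ::= ε
  10  $ p r p r <B>      r p r p $        expand <B> ::= ε
  11  $ p r p r          r p r p $        match r
  12  $ p r p            p r p $          match p
  13  $ p r              r p $            match r
  14  $ p                p $              match p
Accept reached after 14 steps.

14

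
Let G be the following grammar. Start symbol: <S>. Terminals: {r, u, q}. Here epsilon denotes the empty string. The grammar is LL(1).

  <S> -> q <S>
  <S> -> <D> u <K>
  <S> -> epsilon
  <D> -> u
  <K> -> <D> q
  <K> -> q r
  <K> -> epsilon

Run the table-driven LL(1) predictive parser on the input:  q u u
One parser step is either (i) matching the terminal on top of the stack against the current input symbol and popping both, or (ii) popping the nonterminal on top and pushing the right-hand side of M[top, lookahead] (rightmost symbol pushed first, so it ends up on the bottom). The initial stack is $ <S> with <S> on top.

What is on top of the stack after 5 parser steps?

u

step 1: stack=$ <S>  input=q u u $  — expand <S> -> q <S>
step 2: stack=$ <S> q  input=q u u $  — match q
step 3: stack=$ <S>  input=u u $  — expand <S> -> <D> u <K>
step 4: stack=$ <K> u <D>  input=u u $  — expand <D> -> u
step 5: stack=$ <K> u u  input=u u $  — match u
Stack after step 5: $ <K> u (top = u).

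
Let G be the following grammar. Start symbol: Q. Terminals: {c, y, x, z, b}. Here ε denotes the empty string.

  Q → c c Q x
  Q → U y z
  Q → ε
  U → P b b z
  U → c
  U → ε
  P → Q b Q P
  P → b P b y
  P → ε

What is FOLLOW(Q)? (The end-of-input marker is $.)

{$, b, c, x, y}

FIRST(Q) = {ε, b, c, y}  (via U y z)
FIRST(P) = {ε, b, c, y}  (via Q b Q P)
FIRST(U) = {ε, b, c, y}  (via P b b z)
FOLLOW(Q) includes $ since Q is the start symbol.
FOLLOW(U): in Q→U y z, U is followed by y z with FIRST {y}. Thus FOLLOW(U) = {y}.
FOLLOW(P): in U→P b b z, P is followed by b b z with FIRST {b}; in P→Q b Q P, the suffix after P is empty (adds nothing new); in P→b P b y, P is followed by b y with FIRST {b}. Thus FOLLOW(P) = {b}.
FOLLOW(Q): in Q→c c Q x, Q is followed by x with FIRST {x}; in P→Q b Q P (occurrence 1), Q is followed by b Q P with FIRST {b}; in P→Q b Q P (occurrence 2), Q is followed by P with FIRST {ε, b, c, y}; in P→Q b Q P (occurrence 2), the suffix after Q is nullable, so FOLLOW(Q) ⊇ FOLLOW(P) = {b}. Thus FOLLOW(Q) = {$, b, c, x, y}.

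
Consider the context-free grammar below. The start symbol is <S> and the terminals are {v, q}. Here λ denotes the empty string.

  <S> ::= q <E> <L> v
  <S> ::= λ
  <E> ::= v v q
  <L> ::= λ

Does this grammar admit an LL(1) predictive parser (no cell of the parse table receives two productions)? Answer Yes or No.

Yes

FIRST(<S>) = {λ, q}
FIRST(<E>) = {v}
FIRST(<L>) = {λ}
FOLLOW(<S>) = {$}
FOLLOW(<E>) = {v}
FOLLOW(<L>) = {v}
Each cell of M receives at most one production.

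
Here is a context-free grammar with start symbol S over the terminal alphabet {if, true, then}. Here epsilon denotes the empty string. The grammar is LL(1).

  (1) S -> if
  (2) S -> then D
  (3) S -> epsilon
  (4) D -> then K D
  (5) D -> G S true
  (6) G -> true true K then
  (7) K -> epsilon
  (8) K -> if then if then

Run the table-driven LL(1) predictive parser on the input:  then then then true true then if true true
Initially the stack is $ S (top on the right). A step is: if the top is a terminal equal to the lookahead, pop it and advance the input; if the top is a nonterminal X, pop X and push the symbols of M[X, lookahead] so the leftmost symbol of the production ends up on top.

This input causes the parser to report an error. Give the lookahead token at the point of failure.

true

      Stack                      Input                                         Action
   1  $ S                        then then then true true then if true true $  expand S -> then D
   2  $ D then                   then then then true true then if true true $  match then
   3  $ D                        then then true true then if true true $       expand D -> then K D
   4  $ D K then                 then then true true then if true true $       match then
   5  $ D K                      then true true then if true true $            expand K -> epsilon
   6  $ D                        then true true then if true true $            expand D -> then K D
   7  $ D K then                 then true true then if true true $            match then
   8  $ D K                      true true then if true true $                 expand K -> epsilon
   9  $ D                        true true then if true true $                 expand D -> G S true
  10  $ true S G                 true true then if true true $                 expand G -> true true K then
  11  $ true S then K true true  true true then if true true $                 match true
  12  $ true S then K true       true then if true true $                      match true
  13  $ true S then K            then if true true $                           expand K -> epsilon
  14  $ true S then              then if true true $                           match then
  15  $ true S                   if true true $                                expand S -> if
  16  $ true if                  if true true $                                match if
  17  $ true                     true true $                                   match true
  18  $                          true $                                        error: stack empty but input remains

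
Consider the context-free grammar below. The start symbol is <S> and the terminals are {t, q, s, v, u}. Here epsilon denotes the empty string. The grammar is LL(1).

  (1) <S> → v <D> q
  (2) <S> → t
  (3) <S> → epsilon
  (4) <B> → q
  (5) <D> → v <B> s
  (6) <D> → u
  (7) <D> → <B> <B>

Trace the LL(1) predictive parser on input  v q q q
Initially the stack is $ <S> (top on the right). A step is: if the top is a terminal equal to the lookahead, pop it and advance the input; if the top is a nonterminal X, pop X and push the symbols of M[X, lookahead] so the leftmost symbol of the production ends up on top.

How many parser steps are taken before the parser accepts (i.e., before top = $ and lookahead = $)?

8

     Stack        Input      Action
  1  $ <S>        v q q q $  expand <S> → v <D> q
  2  $ q <D> v    v q q q $  match v
  3  $ q <D>      q q q $    expand <D> → <B> <B>
  4  $ q <B> <B>  q q q $    expand <B> → q
  5  $ q <B> q    q q q $    match q
  6  $ q <B>      q q $      expand <B> → q
  7  $ q q        q q $      match q
  8  $ q          q $        match q
Accept reached after 8 steps.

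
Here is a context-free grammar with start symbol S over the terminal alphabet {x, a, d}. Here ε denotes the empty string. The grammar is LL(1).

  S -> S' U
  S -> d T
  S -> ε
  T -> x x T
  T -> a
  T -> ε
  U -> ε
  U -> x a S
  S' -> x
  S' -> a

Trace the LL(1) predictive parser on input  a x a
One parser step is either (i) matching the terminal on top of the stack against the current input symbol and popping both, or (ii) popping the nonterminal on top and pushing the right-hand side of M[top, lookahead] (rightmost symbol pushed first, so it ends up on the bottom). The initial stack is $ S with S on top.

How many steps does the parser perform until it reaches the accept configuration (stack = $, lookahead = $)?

     Stack    Input    Action
  1  $ S      a x a $  expand S -> S' U
  2  $ U S'   a x a $  expand S' -> a
  3  $ U a    a x a $  match a
  4  $ U      x a $    expand U -> x a S
  5  $ S a x  x a $    match x
  6  $ S a    a $      match a
  7  $ S      $        expand S -> ε
Accept reached after 7 steps.

7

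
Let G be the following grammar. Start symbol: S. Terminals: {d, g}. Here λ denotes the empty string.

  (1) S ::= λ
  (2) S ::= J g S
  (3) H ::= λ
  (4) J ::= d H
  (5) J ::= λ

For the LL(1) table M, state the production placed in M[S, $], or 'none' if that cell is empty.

S ::= λ

FIRST(H) = {λ}
FIRST(J) = {λ, d}
FIRST(S) = {λ, d, g}  (via J g S)
FOLLOW(S) includes $ since S is the start symbol.
FOLLOW(S): in S::=J g S, the suffix after S is empty (adds nothing new). Thus FOLLOW(S) = {$}.
For S ::= λ: FIRST(λ) = {λ}, so it goes in M[S, t] for t ∈ {}; since λ ∈ FIRST, also for every t ∈ FOLLOW(S) = {$}.
For S ::= J g S: FIRST(J g S) = {d, g}, so it goes in M[S, t] for t ∈ {d, g}.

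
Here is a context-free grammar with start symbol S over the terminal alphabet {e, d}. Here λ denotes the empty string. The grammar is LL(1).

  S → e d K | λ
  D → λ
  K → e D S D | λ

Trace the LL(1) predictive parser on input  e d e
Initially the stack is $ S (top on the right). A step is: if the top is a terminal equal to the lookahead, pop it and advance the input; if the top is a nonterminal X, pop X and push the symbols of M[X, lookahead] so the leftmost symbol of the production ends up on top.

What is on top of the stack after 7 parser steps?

D

     Stack      Input    Action
  1  $ S        e d e $  expand S → e d K
  2  $ K d e    e d e $  match e
  3  $ K d      d e $    match d
  4  $ K        e $      expand K → e D S D
  5  $ D S D e  e $      match e
  6  $ D S D    $        expand D → λ
  7  $ D S      $        expand S → λ
Stack after step 7: $ D (top = D).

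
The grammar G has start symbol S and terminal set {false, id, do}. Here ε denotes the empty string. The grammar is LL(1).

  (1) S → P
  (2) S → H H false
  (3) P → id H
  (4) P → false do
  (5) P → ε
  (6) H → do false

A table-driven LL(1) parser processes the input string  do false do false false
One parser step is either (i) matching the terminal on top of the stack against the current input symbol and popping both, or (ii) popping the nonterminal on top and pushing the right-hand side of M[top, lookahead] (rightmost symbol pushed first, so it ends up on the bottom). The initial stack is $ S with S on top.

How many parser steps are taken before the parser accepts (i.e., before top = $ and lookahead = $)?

8

step 1: stack=$ S  input=do false do false false $  — expand S → H H false
step 2: stack=$ false H H  input=do false do false false $  — expand H → do false
step 3: stack=$ false H false do  input=do false do false false $  — match do
step 4: stack=$ false H false  input=false do false false $  — match false
step 5: stack=$ false H  input=do false false $  — expand H → do false
step 6: stack=$ false false do  input=do false false $  — match do
step 7: stack=$ false false  input=false false $  — match false
step 8: stack=$ false  input=false $  — match false
Accept reached after 8 steps.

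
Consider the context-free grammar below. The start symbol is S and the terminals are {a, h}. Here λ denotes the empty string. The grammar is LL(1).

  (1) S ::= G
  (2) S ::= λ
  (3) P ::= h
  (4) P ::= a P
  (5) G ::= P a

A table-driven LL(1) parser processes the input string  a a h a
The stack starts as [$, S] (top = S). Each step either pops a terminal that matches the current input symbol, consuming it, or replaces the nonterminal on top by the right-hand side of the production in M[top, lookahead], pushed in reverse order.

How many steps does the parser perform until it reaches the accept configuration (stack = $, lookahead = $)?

9

     Stack    Input      Action
  1  $ S      a a h a $  expand S ::= G
  2  $ G      a a h a $  expand G ::= P a
  3  $ a P    a a h a $  expand P ::= a P
  4  $ a P a  a a h a $  match a
  5  $ a P    a h a $    expand P ::= a P
  6  $ a P a  a h a $    match a
  7  $ a P    h a $      expand P ::= h
  8  $ a h    h a $      match h
  9  $ a      a $        match a
Accept reached after 9 steps.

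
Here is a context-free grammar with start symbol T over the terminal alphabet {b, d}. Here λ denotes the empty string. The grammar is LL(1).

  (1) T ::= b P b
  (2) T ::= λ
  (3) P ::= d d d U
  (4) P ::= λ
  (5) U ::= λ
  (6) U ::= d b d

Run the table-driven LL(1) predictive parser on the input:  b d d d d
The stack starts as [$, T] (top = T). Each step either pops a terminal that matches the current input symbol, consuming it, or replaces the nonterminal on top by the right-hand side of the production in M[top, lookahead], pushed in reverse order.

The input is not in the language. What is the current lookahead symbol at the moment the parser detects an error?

$

     Stack        Input        Action
  1  $ T          b d d d d $  expand T ::= b P b
  2  $ b P b      b d d d d $  match b
  3  $ b P        d d d d $    expand P ::= d d d U
  4  $ b U d d d  d d d d $    match d
  5  $ b U d d    d d d $      match d
  6  $ b U d      d d $        match d
  7  $ b U        d $          expand U ::= d b d
  8  $ b d b d    d $          match d
  9  $ b d b      $            error: top is terminal b but lookahead is $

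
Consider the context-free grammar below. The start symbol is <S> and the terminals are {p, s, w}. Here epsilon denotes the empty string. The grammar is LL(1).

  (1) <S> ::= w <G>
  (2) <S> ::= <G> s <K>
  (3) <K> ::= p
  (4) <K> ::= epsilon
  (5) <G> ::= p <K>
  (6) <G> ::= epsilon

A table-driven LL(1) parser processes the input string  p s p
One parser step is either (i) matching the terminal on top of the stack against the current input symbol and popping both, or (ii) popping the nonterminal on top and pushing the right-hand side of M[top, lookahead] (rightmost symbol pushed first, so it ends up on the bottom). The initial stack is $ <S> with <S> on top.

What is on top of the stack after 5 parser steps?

<K>

step 1: stack=$ <S>  input=p s p $  — expand <S> ::= <G> s <K>
step 2: stack=$ <K> s <G>  input=p s p $  — expand <G> ::= p <K>
step 3: stack=$ <K> s <K> p  input=p s p $  — match p
step 4: stack=$ <K> s <K>  input=s p $  — expand <K> ::= epsilon
step 5: stack=$ <K> s  input=s p $  — match s
Stack after step 5: $ <K> (top = <K>).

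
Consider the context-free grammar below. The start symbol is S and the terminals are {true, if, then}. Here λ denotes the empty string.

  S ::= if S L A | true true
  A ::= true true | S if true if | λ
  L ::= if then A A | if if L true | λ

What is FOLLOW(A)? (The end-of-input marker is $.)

{$, if, true}

FIRST(S) = {if, true}
FIRST(L) = {λ, if}
FIRST(A) = {λ, if, true}  (via S if true if)
FOLLOW(S) includes $ since S is the start symbol.
FOLLOW(S): in S::=if S L A, S is followed by L A with FIRST {λ, if, true}; in S::=if S L A, the suffix after S is nullable (adds nothing new); in A::=S if true if, S is followed by if true if with FIRST {if}. Thus FOLLOW(S) = {$, if, true}.
FOLLOW(L): in S::=if S L A, L is followed by A with FIRST {λ, if, true}; in S::=if S L A, the suffix after L is nullable, so FOLLOW(L) ⊇ FOLLOW(S) = {$, if, true}; in L::=if if L true, L is followed by true with FIRST {true}. Thus FOLLOW(L) = {$, if, true}.
FOLLOW(A): in S::=if S L A, the suffix after A is empty, so FOLLOW(A) ⊇ FOLLOW(S) = {$, if, true}; in L::=if then A A (occurrence 1), A is followed by A with FIRST {λ, if, true}; in L::=if then A A (occurrence 1), the suffix after A is nullable, so FOLLOW(A) ⊇ FOLLOW(L) = {$, if, true}; in L::=if then A A (occurrence 2), the suffix after A is empty, so FOLLOW(A) ⊇ FOLLOW(L) = {$, if, true}. Thus FOLLOW(A) = {$, if, true}.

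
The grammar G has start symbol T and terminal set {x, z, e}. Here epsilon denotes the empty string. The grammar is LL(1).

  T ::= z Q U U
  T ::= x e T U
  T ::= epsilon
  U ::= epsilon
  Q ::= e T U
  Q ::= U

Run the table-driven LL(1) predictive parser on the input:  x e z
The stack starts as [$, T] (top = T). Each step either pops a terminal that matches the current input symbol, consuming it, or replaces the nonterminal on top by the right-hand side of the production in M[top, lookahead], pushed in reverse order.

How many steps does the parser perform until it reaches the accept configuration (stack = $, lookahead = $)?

10

step 1: stack=$ T  input=x e z $  — expand T ::= x e T U
step 2: stack=$ U T e x  input=x e z $  — match x
step 3: stack=$ U T e  input=e z $  — match e
step 4: stack=$ U T  input=z $  — expand T ::= z Q U U
step 5: stack=$ U U U Q z  input=z $  — match z
step 6: stack=$ U U U Q  input=$  — expand Q ::= U
step 7: stack=$ U U U U  input=$  — expand U ::= epsilon
step 8: stack=$ U U U  input=$  — expand U ::= epsilon
step 9: stack=$ U U  input=$  — expand U ::= epsilon
step 10: stack=$ U  input=$  — expand U ::= epsilon
Accept reached after 10 steps.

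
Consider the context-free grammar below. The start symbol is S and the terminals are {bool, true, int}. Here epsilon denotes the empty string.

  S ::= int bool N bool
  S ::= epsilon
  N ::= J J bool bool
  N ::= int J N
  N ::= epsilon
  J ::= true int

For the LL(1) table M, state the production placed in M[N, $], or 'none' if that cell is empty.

none

FIRST(S) = {epsilon, int}
FIRST(J) = {true}
FIRST(N) = {epsilon, int, true}  (via J J bool bool)
FOLLOW(S) includes $ since S is the start symbol.
FOLLOW(N): in S::=int bool N bool, N is followed by bool with FIRST {bool}; in N::=int J N, the suffix after N is empty (adds nothing new). Thus FOLLOW(N) = {bool}.
For N ::= J J bool bool: FIRST(J J bool bool) = {true}, so it goes in M[N, t] for t ∈ {true}.
For N ::= int J N: FIRST(int J N) = {int}, so it goes in M[N, t] for t ∈ {int}.
For N ::= epsilon: FIRST(epsilon) = {epsilon}, so it goes in M[N, t] for t ∈ {}; since epsilon ∈ FIRST, also for every t ∈ FOLLOW(N) = {bool}.
None of these place a production in M[N, $].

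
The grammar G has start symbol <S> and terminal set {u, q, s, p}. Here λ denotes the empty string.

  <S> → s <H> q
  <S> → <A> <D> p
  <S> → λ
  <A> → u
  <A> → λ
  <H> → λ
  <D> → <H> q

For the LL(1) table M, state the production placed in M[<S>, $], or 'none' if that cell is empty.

<S> → λ

FIRST(<A>) = {λ, u}
FIRST(<H>) = {λ}
FIRST(<D>) = {q}  (via <H> q)
FIRST(<S>) = {λ, q, s, u}  (via <A> <D> p)
FOLLOW(<S>) includes $ since <S> is the start symbol.
FOLLOW(<S>): <S> appears on no right-hand side. Thus FOLLOW(<S>) = {$}.
For <S> → s <H> q: FIRST(s <H> q) = {s}, so it goes in M[<S>, t] for t ∈ {s}.
For <S> → <A> <D> p: FIRST(<A> <D> p) = {q, u}, so it goes in M[<S>, t] for t ∈ {q, u}.
For <S> → λ: FIRST(λ) = {λ}, so it goes in M[<S>, t] for t ∈ {}; since λ ∈ FIRST, also for every t ∈ FOLLOW(<S>) = {$}.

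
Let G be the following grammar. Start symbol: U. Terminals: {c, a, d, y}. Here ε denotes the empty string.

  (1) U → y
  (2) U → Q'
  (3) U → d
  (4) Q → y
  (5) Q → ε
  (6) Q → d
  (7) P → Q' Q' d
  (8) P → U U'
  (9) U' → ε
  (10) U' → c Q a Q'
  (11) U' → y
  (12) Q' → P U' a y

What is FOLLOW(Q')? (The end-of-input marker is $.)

FIRST(Q) = {ε, d, y}
FIRST(U') = {ε, c, y}
FIRST(U) = {d, y}  (via Q')
FIRST(P) = {d, y}  (via Q' Q' d, U U')
FIRST(Q') = {d, y}  (via P U' a y)
FOLLOW(U) includes $ since U is the start symbol.
FOLLOW(Q): in U'→c Q a Q', Q is followed by a Q' with FIRST {a}. Thus FOLLOW(Q) = {a}.
FOLLOW(P): in Q'→P U' a y, P is followed by U' a y with FIRST {a, c, y}. Thus FOLLOW(P) = {a, c, y}.
FOLLOW(U): in P→U U', U is followed by U' with FIRST {ε, c, y}; in P→U U', the suffix after U is nullable, so FOLLOW(U) ⊇ FOLLOW(P) = {a, c, y}. Thus FOLLOW(U) = {$, a, c, y}.
FOLLOW(U'): in P→U U', the suffix after U' is empty, so FOLLOW(U') ⊇ FOLLOW(P) = {a, c, y}; in Q'→P U' a y, U' is followed by a y with FIRST {a}. Thus FOLLOW(U') = {a, c, y}.
FOLLOW(Q'): in U→Q', the suffix after Q' is empty, so FOLLOW(Q') ⊇ FOLLOW(U) = {$, a, c, y}; in P→Q' Q' d (occurrence 1), Q' is followed by Q' d with FIRST {d, y}; in P→Q' Q' d (occurrence 2), Q' is followed by d with FIRST {d}; in U'→c Q a Q', the suffix after Q' is empty, so FOLLOW(Q') ⊇ FOLLOW(U') = {a, c, y}. Thus FOLLOW(Q') = {$, a, c, d, y}.

{$, a, c, d, y}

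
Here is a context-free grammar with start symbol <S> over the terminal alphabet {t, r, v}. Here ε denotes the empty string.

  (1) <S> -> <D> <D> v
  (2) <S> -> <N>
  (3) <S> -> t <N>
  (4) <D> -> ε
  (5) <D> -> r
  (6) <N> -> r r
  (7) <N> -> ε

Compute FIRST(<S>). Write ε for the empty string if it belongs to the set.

FIRST(<D>): from <D>->ε we get {ε}; from <D>->r we get {r}. So FIRST(<D>) = {ε, r}.
FIRST(<N>): from <N>->r r we get {r}; from <N>->ε we get {ε}. So FIRST(<N>) = {ε, r}.
FIRST(<S>): from <S>-><D> <D> v we get {r, v}; from <S>-><N> we get {ε, r}; from <S>->t <N> we get {t}. So FIRST(<S>) = {ε, r, t, v}.

{ε, r, t, v}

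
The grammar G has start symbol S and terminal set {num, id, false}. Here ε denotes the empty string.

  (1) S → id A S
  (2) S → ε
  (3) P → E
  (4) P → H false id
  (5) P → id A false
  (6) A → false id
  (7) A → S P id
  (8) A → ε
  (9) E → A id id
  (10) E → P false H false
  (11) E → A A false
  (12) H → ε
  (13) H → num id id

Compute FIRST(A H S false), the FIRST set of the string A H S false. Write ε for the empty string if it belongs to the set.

{false, id, num}

FIRST(S): from S→id A S we get {id}; from S→ε we get {ε}. So FIRST(S) = {ε, id}.
FIRST(H): from H→ε we get {ε}; from H→num id id we get {num}. So FIRST(H) = {ε, num}.
FIRST(P): from P→E we get {false, id, num}; from P→H false id we get {false, num}; from P→id A false we get {id}. So FIRST(P) = {false, id, num}.
FIRST(A): from A→false id we get {false}; from A→S P id we get {false, id, num}; from A→ε we get {ε}. So FIRST(A) = {ε, false, id, num}.
FIRST(E): from E→A id id we get {false, id, num}; from E→P false H false we get {false, id, num}; from E→A A false we get {false, id, num}. So FIRST(E) = {false, id, num}.
FIRST(A H S false): take FIRST of each symbol in turn, carrying on past any symbol whose FIRST contains ε; result {false, id, num}.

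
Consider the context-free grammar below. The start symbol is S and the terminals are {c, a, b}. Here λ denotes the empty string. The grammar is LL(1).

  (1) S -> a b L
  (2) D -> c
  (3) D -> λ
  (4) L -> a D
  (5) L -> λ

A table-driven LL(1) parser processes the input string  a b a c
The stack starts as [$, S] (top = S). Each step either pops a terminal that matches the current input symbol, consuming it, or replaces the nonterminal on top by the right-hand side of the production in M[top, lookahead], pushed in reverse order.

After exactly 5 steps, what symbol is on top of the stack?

     Stack    Input      Action
  1  $ S      a b a c $  expand S -> a b L
  2  $ L b a  a b a c $  match a
  3  $ L b    b a c $    match b
  4  $ L      a c $      expand L -> a D
  5  $ D a    a c $      match a
Stack after step 5: $ D (top = D).

D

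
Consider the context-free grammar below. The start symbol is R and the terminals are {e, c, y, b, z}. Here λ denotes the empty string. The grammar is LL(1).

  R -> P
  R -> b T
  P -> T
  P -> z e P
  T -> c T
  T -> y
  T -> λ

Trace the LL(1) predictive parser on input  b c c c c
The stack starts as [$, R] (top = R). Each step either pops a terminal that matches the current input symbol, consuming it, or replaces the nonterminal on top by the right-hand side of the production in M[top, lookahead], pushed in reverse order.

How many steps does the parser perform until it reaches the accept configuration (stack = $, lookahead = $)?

11

      Stack  Input        Action
   1  $ R    b c c c c $  expand R -> b T
   2  $ T b  b c c c c $  match b
   3  $ T    c c c c $    expand T -> c T
   4  $ T c  c c c c $    match c
   5  $ T    c c c $      expand T -> c T
   6  $ T c  c c c $      match c
   7  $ T    c c $        expand T -> c T
   8  $ T c  c c $        match c
   9  $ T    c $          expand T -> c T
  10  $ T c  c $          match c
  11  $ T    $            expand T -> λ
Accept reached after 11 steps.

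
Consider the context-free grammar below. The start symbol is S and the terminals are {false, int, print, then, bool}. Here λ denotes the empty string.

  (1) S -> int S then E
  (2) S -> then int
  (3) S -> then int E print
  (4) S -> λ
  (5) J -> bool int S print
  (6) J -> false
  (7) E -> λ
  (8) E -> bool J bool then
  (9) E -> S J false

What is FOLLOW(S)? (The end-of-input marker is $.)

FIRST(S): from S->int S then E we get {int}; from S->then int we get {then}; from S->then int E print we get {then}; from S->λ we get {λ}. So FIRST(S) = {λ, int, then}.
FIRST(J): from J->bool int S print we get {bool}; from J->false we get {false}. So FIRST(J) = {bool, false}.
FIRST(E): from E->λ we get {λ}; from E->bool J bool then we get {bool}; from E->S J false we get {bool, false, int, then}. So FIRST(E) = {λ, bool, false, int, then}.
FOLLOW(S) includes $ since S is the start symbol.
FOLLOW(S): in S->int S then E, S is followed by then E with FIRST {then}; in J->bool int S print, S is followed by print with FIRST {print}; in E->S J false, S is followed by J false with FIRST {bool, false}. Thus FOLLOW(S) = {$, bool, false, print, then}.
FOLLOW(J): in E->bool J bool then, J is followed by bool then with FIRST {bool}; in E->S J false, J is followed by false with FIRST {false}. Thus FOLLOW(J) = {bool, false}.
FOLLOW(E): in S->int S then E, the suffix after E is empty, so FOLLOW(E) ⊇ FOLLOW(S) = {$, bool, false, print, then}; in S->then int E print, E is followed by print with FIRST {print}. Thus FOLLOW(E) = {$, bool, false, print, then}.

{$, bool, false, print, then}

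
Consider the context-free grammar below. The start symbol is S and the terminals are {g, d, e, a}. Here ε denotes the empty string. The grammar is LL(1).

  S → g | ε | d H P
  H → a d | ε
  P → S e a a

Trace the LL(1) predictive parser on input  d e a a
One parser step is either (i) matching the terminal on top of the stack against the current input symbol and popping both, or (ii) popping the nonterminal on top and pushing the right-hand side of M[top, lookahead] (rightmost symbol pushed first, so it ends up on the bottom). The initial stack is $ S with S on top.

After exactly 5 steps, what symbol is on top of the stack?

step 1: stack=$ S  input=d e a a $  — expand S → d H P
step 2: stack=$ P H d  input=d e a a $  — match d
step 3: stack=$ P H  input=e a a $  — expand H → ε
step 4: stack=$ P  input=e a a $  — expand P → S e a a
step 5: stack=$ a a e S  input=e a a $  — expand S → ε
Stack after step 5: $ a a e (top = e).

e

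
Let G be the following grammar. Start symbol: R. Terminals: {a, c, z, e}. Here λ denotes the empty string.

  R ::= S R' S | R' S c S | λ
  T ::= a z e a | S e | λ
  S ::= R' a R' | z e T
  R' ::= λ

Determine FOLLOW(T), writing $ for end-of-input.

FIRST(R'): from R'::=λ we get {λ}. So FIRST(R') = {λ}.
FIRST(S): from S::=R' a R' we get {a}; from S::=z e T we get {z}. So FIRST(S) = {a, z}.
FIRST(R): from R::=S R' S we get {a, z}; from R::=R' S c S we get {a, z}; from R::=λ we get {λ}. So FIRST(R) = {λ, a, z}.
FIRST(T): from T::=a z e a we get {a}; from T::=S e we get {a, z}; from T::=λ we get {λ}. So FIRST(T) = {λ, a, z}.
FOLLOW(R) includes $ since R is the start symbol.
FOLLOW(R): R appears on no right-hand side. Thus FOLLOW(R) = {$}.
FOLLOW(S): in R::=S R' S (occurrence 1), S is followed by R' S with FIRST {a, z}; in R::=S R' S (occurrence 2), the suffix after S is empty, so FOLLOW(S) ⊇ FOLLOW(R) = {$}; in R::=R' S c S (occurrence 1), S is followed by c S with FIRST {c}; in R::=R' S c S (occurrence 2), the suffix after S is empty, so FOLLOW(S) ⊇ FOLLOW(R) = {$}; in T::=S e, S is followed by e with FIRST {e}. Thus FOLLOW(S) = {$, a, c, e, z}.
FOLLOW(T): in S::=z e T, the suffix after T is empty, so FOLLOW(T) ⊇ FOLLOW(S) = {$, a, c, e, z}. Thus FOLLOW(T) = {$, a, c, e, z}.
FOLLOW(R'): in R::=S R' S, R' is followed by S with FIRST {a, z}; in R::=R' S c S, R' is followed by S c S with FIRST {a, z}; in S::=R' a R' (occurrence 1), R' is followed by a R' with FIRST {a}; in S::=R' a R' (occurrence 2), the suffix after R' is empty, so FOLLOW(R') ⊇ FOLLOW(S) = {$, a, c, e, z}. Thus FOLLOW(R') = {$, a, c, e, z}.

{$, a, c, e, z}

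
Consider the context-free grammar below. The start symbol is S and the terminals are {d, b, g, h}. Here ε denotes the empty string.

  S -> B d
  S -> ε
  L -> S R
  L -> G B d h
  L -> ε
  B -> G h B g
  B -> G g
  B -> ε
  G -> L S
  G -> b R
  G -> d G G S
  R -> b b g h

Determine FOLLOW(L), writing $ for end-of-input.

FIRST(R) = {b}
FIRST(S) = {ε, b, d, g, h}  (via B d)
FIRST(L) = {ε, b, d, g, h}  (via S R, G B d h)
FIRST(G) = {ε, b, d, g, h}  (via L S)
FIRST(B) = {ε, b, d, g, h}  (via G h B g, G g)
FOLLOW(S) includes $ since S is the start symbol.
FOLLOW(B): in S->B d, B is followed by d with FIRST {d}; in L->G B d h, B is followed by d h with FIRST {d}; in B->G h B g, B is followed by g with FIRST {g}. Thus FOLLOW(B) = {d, g}.
FOLLOW(G): in L->G B d h, G is followed by B d h with FIRST {b, d, g, h}; in B->G h B g, G is followed by h B g with FIRST {h}; in B->G g, G is followed by g with FIRST {g}; in G->d G G S (occurrence 1), G is followed by G S with FIRST {ε, b, d, g, h}; in G->d G G S (occurrence 1), the suffix after G is nullable (adds nothing new); in G->d G G S (occurrence 2), G is followed by S with FIRST {ε, b, d, g, h}; in G->d G G S (occurrence 2), the suffix after G is nullable (adds nothing new). Thus FOLLOW(G) = {b, d, g, h}.
FOLLOW(S): in L->S R, S is followed by R with FIRST {b}; in G->L S, the suffix after S is empty, so FOLLOW(S) ⊇ FOLLOW(G) = {b, d, g, h}; in G->d G G S, the suffix after S is empty, so FOLLOW(S) ⊇ FOLLOW(G) = {b, d, g, h}. Thus FOLLOW(S) = {$, b, d, g, h}.
FOLLOW(L): in G->L S, L is followed by S with FIRST {ε, b, d, g, h}; in G->L S, the suffix after L is nullable, so FOLLOW(L) ⊇ FOLLOW(G) = {b, d, g, h}. Thus FOLLOW(L) = {b, d, g, h}.
FOLLOW(R): in L->S R, the suffix after R is empty, so FOLLOW(R) ⊇ FOLLOW(L) = {b, d, g, h}; in G->b R, the suffix after R is empty, so FOLLOW(R) ⊇ FOLLOW(G) = {b, d, g, h}. Thus FOLLOW(R) = {b, d, g, h}.

{b, d, g, h}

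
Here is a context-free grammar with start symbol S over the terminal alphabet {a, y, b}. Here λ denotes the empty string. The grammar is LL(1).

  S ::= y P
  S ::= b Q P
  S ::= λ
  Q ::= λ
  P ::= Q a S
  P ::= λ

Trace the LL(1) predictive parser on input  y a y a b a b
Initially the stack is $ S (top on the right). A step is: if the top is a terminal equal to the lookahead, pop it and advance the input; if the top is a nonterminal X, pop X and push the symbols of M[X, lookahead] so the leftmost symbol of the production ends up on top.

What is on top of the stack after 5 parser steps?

S

step 1: stack=$ S  input=y a y a b a b $  — expand S ::= y P
step 2: stack=$ P y  input=y a y a b a b $  — match y
step 3: stack=$ P  input=a y a b a b $  — expand P ::= Q a S
step 4: stack=$ S a Q  input=a y a b a b $  — expand Q ::= λ
step 5: stack=$ S a  input=a y a b a b $  — match a
Stack after step 5: $ S (top = S).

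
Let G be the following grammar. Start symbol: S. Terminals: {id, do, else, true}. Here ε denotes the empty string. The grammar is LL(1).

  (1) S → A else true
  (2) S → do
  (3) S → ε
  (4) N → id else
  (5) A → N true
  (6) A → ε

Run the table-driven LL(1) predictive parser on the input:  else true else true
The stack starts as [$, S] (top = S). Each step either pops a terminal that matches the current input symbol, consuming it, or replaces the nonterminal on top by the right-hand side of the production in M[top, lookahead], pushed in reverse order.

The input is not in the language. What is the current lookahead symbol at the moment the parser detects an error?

step 1: stack=$ S  input=else true else true $  — expand S → A else true
step 2: stack=$ true else A  input=else true else true $  — expand A → ε
step 3: stack=$ true else  input=else true else true $  — match else
step 4: stack=$ true  input=true else true $  — match true
step 5: stack=$  input=else true $  — error: stack empty but input remains

else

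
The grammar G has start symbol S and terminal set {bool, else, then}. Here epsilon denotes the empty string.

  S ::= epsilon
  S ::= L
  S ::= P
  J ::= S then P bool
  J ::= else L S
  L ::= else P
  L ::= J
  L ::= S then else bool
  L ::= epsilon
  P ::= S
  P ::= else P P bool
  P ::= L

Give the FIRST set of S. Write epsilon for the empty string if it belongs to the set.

{epsilon, else, then}

FIRST(S) = {epsilon, else, then}  (via L, P)
FIRST(J) = {else, then}  (via S then P bool)
FIRST(L) = {epsilon, else, then}  (via J, S then else bool)
FIRST(P) = {epsilon, else, then}  (via S, L)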